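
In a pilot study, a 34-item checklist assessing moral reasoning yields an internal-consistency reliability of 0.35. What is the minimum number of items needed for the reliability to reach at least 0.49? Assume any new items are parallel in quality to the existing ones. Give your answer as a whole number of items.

61

Rearranging the Spearman-Brown formula for n,
n = r*(1 − r) / [ r (1 − r*) ]
n = 0.49 × (1 − 0.35) / [ 0.35 × (1 − 0.49) ]
n = 0.3185 / 0.1785 ≈ 1.7843
Items needed = n × 34 = 1.7843 × 34 ≈ 60.67 → round up to 61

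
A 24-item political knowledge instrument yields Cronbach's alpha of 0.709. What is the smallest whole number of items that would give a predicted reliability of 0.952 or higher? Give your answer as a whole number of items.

Spearman-Brown solved for the length factor n:
n = r*(1 − r) / [ r (1 − r*) ]
n = 0.952(1 − 0.709) / [0.709(1 − 0.952)]
  = 0.277032 / 0.034032 = 8.1403
8.1403 × 24 = 195.37 → 196 items

196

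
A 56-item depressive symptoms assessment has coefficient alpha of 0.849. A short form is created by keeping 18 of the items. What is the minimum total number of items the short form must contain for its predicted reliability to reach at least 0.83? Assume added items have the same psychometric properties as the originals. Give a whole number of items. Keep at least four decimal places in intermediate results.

Short-form reliability: n = 18/56 = 0.3214; r_18 = n·r/(1+(n−1)r) ≈ 0.6438
Then solve for n' with r_old = 0.6438, r_target = 0.83: n' = 0.83(1 − 0.6438)/[0.6438(1 − 0.83)] = 2.7013
Items = 2.7013 × 18 ≈ 48.62 → 49

49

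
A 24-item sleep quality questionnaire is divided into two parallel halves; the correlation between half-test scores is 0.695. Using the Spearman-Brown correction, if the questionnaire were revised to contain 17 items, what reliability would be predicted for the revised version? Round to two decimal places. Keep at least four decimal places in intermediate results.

Spearman-Brown correction (n = 2): r_full = 2·0.695/(1 + 0.695) = 0.8201
Length factor from 24 to 17 items: n = 17/24 = 0.7083
r_new = n·r_full / (1 + (n − 1)·r_full) = 0.5809 / 0.7608 ≈ 0.7635

0.76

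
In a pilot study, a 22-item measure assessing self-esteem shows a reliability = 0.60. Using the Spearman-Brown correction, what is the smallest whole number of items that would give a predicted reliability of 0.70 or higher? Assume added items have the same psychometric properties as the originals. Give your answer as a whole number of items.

n = 0.70 × (1 − 0.60) / [ 0.60 × (1 − 0.70) ]
  = 0.2800 / 0.1800 = 1.5556
So the test needs 1.5556 × 22 ≈ 34.22 items; rounding up, 35.

35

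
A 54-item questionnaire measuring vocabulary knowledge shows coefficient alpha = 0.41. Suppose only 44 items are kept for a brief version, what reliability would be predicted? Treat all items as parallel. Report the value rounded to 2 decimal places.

Length ratio n = 44/54 = 0.8148
r_new = 0.8148·0.41 / [1 + (0.8148 − 1)·0.41]
     = 0.3341 / 0.9241 = 0.3615

0.36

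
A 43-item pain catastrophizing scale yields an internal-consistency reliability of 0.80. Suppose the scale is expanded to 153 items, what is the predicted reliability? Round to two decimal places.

The new length is 153/43 = 3.5581 times the old.
r_new = (3.5581 × 0.80) / (1 + (3.5581 − 1) × 0.80)
     = 2.8465 / 3.0465 = 0.9344

0.93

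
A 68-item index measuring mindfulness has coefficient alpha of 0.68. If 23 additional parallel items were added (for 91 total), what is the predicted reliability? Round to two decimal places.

0.74

n = 91/68 = 1.3382
Apply the Spearman-Brown prophecy formula, r' = nr / [1 + (n − 1)r]:
r_new = 1.3382·0.68 / [1 + (1.3382 − 1)·0.68]
r_new = 0.9100 / 1.2300 ≈ 0.7398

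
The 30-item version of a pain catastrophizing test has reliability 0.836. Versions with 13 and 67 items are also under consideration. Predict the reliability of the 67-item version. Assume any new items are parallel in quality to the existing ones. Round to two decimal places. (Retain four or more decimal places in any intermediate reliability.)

0.92

The 13-item form is not needed; work directly from the 30-item form with n = 67/30 = 2.2333.
r_{67} = n·r / (1 + (n − 1)·r) = 1.8670 / 2.0310 ≈ 0.9193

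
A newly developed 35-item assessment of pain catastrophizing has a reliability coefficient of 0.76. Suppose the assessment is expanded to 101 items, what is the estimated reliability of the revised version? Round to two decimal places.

n = 101/35 = 2.8857
Apply the Spearman-Brown prophecy formula, r' = nr / [1 + (n − 1)r]:
r_new = 2.8857·0.76 / [1 + (2.8857 − 1)·0.76]
r_new = 2.1931 / 2.4331 ≈ 0.9014

0.90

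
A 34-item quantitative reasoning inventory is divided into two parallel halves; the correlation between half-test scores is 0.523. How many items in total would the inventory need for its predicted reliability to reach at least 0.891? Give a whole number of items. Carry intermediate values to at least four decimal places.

r_full = 2(0.523)/(1 + 0.523) = 0.6868
n = r_tgt(1 − r_full) / [r_full(1 − r_tgt)] = 0.891 × 0.3132 / (0.6868 × 0.109) ≈ 3.7277
Required items = 3.7277 × 34 = 126.74, so 127 items.

127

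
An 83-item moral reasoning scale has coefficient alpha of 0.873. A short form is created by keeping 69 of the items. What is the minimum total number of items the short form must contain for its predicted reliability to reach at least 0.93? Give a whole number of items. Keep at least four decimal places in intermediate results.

161

First, r for the 69-item form: n = 69/83 = 0.8313, so r_69 = 0.8313·0.873/(1 + (0.8313 − 1)·0.873) = 0.8511
Length factor from the short form to reach 0.93: n' = 0.93(1 − 0.8511) / [0.8511(1 − 0.93)] ≈ 2.3243
Items = 2.3243 × 69 ≈ 160.38 → 161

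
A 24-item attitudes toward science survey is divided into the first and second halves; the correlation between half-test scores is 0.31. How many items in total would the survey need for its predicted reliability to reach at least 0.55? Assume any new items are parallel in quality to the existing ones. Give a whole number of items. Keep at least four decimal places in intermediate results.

Corrected full-test reliability: r_full = 2 × 0.31 / (1 + 0.31) ≈ 0.4733
Solve Spearman-Brown for n: n = 0.55(1 − 0.4733) / [0.4733(1 − 0.55)] = 1.3601
Items = 1.3601 × 24 ≈ 32.64 → 33

33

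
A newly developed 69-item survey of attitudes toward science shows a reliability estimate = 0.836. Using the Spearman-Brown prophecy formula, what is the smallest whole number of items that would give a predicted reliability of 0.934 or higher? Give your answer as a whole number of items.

Spearman-Brown solved for the length factor n:
n = r_target (1 − r_old) / [ r_old (1 − r_target) ]
n = 0.934(1 − 0.836) / [0.836(1 − 0.934)]
  = 0.153176 / 0.055176 = 2.7761
So the test needs 2.7761 × 69 ≈ 191.55 items; rounding up, 192.

192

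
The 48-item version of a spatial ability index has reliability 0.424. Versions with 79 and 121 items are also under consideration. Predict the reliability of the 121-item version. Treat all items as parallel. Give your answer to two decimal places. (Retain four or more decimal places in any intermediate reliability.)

The 79-item form is not needed; work directly from the 48-item form with n = 121/48 = 2.5208.
r_{121} = n·r / (1 + (n − 1)·r) = 1.0688 / 1.6448 ≈ 0.6498

0.65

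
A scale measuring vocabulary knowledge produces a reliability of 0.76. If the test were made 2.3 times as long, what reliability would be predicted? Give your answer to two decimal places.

Spearman-Brown: r_new = n·r / (1 + (n − 1)·r)
r_new = (2.3 × 0.76) / (1 + (2.3 − 1) × 0.76)
r_new = 1.7480 / 1.9880 ≈ 0.8793

0.88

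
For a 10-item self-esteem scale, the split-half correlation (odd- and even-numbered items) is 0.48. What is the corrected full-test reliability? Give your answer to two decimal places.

r_full = 2r_hh / (1 + r_hh) = 2 × 0.48 / (1 + 0.48)
r_full = 0.9600 / 1.4800 ≈ 0.6486

0.65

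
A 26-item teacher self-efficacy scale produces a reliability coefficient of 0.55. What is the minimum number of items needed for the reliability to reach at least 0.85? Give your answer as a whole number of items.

121

Rearranging the Spearman-Brown formula for n,
n = r*(1 − r) / [ r (1 − r*) ]
n = [0.85 × 0.45] / [0.55 × 0.15]
  = 0.3825 / 0.0825 = 4.6364
4.6364 × 26 = 120.55 → 121 items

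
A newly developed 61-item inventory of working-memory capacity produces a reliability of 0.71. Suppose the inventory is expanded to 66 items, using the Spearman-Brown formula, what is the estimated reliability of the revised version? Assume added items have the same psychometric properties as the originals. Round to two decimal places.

The new length is 66/61 = 1.082 times the old.
Spearman-Brown: r_new = n·r / (1 + (n − 1)·r)
r_new = (1.082 × 0.71) / (1 + (1.082 − 1) × 0.71)
     = 0.7682 / 1.0582 = 0.7259

0.73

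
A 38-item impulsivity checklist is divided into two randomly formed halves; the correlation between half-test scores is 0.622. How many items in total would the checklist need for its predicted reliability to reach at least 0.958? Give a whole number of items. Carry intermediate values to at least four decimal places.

264

r_full = 2(0.622)/(1 + 0.622) = 0.7670
n = r_tgt(1 − r_full) / [r_full(1 − r_tgt)] = 0.958 × 0.2330 / (0.7670 × 0.042) ≈ 6.9291
Required items = 6.9291 × 38 = 263.31, so 264 items.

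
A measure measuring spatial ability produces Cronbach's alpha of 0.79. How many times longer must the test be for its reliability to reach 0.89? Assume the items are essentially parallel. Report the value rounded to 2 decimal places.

2.15

n = 0.89 × (1 − 0.79) / [ 0.79 × (1 − 0.89) ]
  = 0.1869 / 0.0869 = 2.1507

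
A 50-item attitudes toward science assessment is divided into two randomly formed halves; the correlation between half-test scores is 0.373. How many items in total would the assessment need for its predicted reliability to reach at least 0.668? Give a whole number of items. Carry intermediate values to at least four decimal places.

Corrected full-test reliability: r_full = 2 × 0.373 / (1 + 0.373) ≈ 0.5433
Solve Spearman-Brown for n: n = 0.668(1 − 0.5433) / [0.5433(1 − 0.668)] = 1.6913
Items = 1.6913 × 50 ≈ 84.56 → 85

85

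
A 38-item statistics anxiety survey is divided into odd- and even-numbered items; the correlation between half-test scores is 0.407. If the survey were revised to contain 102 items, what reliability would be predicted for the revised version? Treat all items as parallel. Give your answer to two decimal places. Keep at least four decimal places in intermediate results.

Spearman-Brown correction (n = 2): r_full = 2·0.407/(1 + 0.407) = 0.5785
Then adjust to 102 items: n = 102/38 = 2.6842
r_new = n·r_full / (1 + (n − 1)·r_full) = 1.5528 / 1.9743 ≈ 0.7865

0.79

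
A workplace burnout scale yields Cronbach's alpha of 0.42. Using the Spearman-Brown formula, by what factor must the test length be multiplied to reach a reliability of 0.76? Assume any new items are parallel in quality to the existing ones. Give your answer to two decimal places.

Rearranging the Spearman-Brown formula for n,
n = r*(1 − r) / [ r (1 − r*) ]
n = 0.76(1 − 0.42) / [0.42(1 − 0.76)]
  = 0.4408 / 0.1008 = 4.3730

4.37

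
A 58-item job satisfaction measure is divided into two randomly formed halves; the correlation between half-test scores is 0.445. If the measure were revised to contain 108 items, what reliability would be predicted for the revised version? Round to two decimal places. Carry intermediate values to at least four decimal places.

Full-test reliability from the split-half r: r_full = 2(0.445)/(1 + 0.445) = 0.6159
Then adjust to 108 items: n = 108/58 = 1.8621
r_new = n·r_full / (1 + (n − 1)·r_full) = 1.1469 / 1.5310 ≈ 0.7491

0.75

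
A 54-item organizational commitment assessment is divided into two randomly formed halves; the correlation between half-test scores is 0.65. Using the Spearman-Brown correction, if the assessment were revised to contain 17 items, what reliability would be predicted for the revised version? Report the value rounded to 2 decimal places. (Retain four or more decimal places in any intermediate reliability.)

Full-test reliability from the split-half r: r_full = 2(0.65)/(1 + 0.65) = 0.7879
Length factor from 54 to 17 items: n = 17/54 = 0.3148
r_new = n·r_full / (1 + (n − 1)·r_full) = 0.2480 / 0.4601 ≈ 0.5390

0.54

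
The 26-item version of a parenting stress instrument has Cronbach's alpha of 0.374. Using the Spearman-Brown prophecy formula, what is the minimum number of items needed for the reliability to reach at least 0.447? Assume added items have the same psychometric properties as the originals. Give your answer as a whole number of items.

Invert Spearman-Brown to solve for n:
n = r*(1 − r) / [ r (1 − r*) ]
n = 0.447 × (1 − 0.374) / [ 0.374 × (1 − 0.447) ]
  = 0.279822 / 0.206822 = 1.3530
1.3530 × 26 = 35.18 → 36 items

36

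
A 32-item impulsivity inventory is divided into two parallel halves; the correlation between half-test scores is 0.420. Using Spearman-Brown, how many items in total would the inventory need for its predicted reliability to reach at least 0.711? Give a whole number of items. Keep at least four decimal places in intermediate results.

55

r_full = 2(0.420)/(1 + 0.420) = 0.5915
n = r_tgt(1 − r_full) / [r_full(1 − r_tgt)] = 0.711 × 0.4085 / (0.5915 × 0.289) ≈ 1.6991
Items = 1.6991 × 32 ≈ 54.37 → 55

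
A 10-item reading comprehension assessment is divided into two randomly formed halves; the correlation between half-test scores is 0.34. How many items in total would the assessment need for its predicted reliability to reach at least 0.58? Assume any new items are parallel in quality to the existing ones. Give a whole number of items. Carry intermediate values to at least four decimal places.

r_full = 2(0.34)/(1 + 0.34) = 0.5075
Solve Spearman-Brown for n: n = 0.58(1 − 0.5075) / [0.5075(1 − 0.58)] = 1.3401
Required items = 1.3401 × 10 = 13.40, so 14 items.

14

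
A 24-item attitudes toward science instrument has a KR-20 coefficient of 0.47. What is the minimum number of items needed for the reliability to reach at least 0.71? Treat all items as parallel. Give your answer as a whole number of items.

Invert Spearman-Brown to solve for n:
n = r_target (1 − r_old) / [ r_old (1 − r_target) ]
n = 0.71(1 − 0.47) / [0.47(1 − 0.71)]
  = 0.3763 / 0.1363 = 2.7608
So the test needs 2.7608 × 24 ≈ 66.26 items; rounding up, 67.

67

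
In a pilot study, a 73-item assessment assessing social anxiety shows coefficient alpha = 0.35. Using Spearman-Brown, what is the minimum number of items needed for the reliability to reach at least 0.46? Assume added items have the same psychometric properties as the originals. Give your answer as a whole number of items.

116

Invert Spearman-Brown to solve for n:
n = r*(1 − r) / [ r (1 − r*) ]
n = 0.46(1 − 0.35) / [0.35(1 − 0.46)]
  = 0.2990 / 0.1890 = 1.5820
Items needed = n × 73 = 1.5820 × 73 ≈ 115.49 → round up to 116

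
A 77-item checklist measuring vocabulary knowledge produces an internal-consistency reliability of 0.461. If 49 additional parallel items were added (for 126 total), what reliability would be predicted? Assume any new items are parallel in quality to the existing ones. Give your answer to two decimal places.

The new length is 126/77 = 1.6364 times the old.
r_new = (1.6364 × 0.461) / (1 + (1.6364 − 1) × 0.461)
r_new = 0.7544 / 1.2934 ≈ 0.5833

0.58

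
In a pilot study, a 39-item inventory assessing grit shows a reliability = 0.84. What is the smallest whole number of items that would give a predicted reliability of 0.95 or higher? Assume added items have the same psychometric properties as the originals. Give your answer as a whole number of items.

n = [0.95 × 0.16] / [0.84 × 0.05]
  = 0.1520 / 0.0420 = 3.6190
3.6190 × 39 = 141.14 → 142 items

142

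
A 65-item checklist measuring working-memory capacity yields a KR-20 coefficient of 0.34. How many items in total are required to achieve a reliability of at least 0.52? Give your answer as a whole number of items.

n = 0.52(1 − 0.34) / [0.34(1 − 0.52)]
  = 0.3432 / 0.1632 = 2.1029
2.1029 × 65 = 136.69 → 137 items

137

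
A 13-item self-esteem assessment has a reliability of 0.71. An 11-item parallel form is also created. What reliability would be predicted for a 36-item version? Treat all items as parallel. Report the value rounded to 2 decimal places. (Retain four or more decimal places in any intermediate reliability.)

0.87

The 11-item form is not needed; work directly from the 13-item form with n = 36/13 = 2.7692.
r_{36} = n·r / (1 + (n − 1)·r) = 1.9661 / 2.2561 ≈ 0.8715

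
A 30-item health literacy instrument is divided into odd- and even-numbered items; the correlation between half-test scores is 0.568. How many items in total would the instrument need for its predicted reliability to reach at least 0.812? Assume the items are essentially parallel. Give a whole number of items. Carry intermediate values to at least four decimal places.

Corrected full-test reliability: r_full = 2 × 0.568 / (1 + 0.568) ≈ 0.7245
Solve Spearman-Brown for n: n = 0.812(1 − 0.7245) / [0.7245(1 − 0.812)] = 1.6424
Items = 1.6424 × 30 ≈ 49.27 → 50

50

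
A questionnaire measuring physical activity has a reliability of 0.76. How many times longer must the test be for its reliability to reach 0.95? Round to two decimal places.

Spearman-Brown solved for the length factor n:
n = r_target (1 − r_old) / [ r_old (1 − r_target) ]
n = 0.95 × (1 − 0.76) / [ 0.76 × (1 − 0.95) ]
n = 0.2280 / 0.0380 ≈ 6.0000

6.00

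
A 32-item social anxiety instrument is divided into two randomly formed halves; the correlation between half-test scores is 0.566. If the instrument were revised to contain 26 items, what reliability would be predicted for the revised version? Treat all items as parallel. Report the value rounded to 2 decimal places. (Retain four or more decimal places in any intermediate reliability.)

0.68

Full-test reliability from the split-half r: r_full = 2(0.566)/(1 + 0.566) = 0.7229
Length factor from 32 to 26 items: n = 26/32 = 0.8125
r_new = n·r_full / (1 + (n − 1)·r_full) = 0.5874 / 0.8645 ≈ 0.6795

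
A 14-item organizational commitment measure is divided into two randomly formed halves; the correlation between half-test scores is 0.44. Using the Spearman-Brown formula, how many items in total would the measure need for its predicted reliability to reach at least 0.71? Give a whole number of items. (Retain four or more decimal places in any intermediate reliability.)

22

Corrected full-test reliability: r_full = 2 × 0.44 / (1 + 0.44) ≈ 0.6111
Solve Spearman-Brown for n: n = 0.71(1 − 0.6111) / [0.6111(1 − 0.71)] = 1.5581
Items = 1.5581 × 14 ≈ 21.81 → 22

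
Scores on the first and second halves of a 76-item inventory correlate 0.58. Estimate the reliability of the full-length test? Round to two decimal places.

Apply the Spearman-Brown correction with n = 2:
r_full = 2r_hh / (1 + r_hh) = 2 × 0.58 / (1 + 0.58)
r_full = 1.1600 / 1.5800 ≈ 0.7342

0.73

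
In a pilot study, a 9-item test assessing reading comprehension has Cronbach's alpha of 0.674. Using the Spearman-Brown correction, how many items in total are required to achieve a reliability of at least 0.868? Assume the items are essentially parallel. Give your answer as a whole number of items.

n = 0.868 × (1 − 0.674) / [ 0.674 × (1 − 0.868) ]
  = 0.282968 / 0.088968 = 3.1806
3.1806 × 9 = 28.63 → 29 items

29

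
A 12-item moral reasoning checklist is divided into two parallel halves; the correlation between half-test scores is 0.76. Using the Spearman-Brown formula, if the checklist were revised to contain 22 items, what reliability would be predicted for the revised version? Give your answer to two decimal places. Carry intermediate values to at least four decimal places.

Full-test reliability from the split-half r: r_full = 2(0.76)/(1 + 0.76) = 0.8636
Then adjust to 22 items: n = 22/12 = 1.8333
r_new = n·r_full / (1 + (n − 1)·r_full) = 1.5832 / 1.7196 ≈ 0.9207

0.92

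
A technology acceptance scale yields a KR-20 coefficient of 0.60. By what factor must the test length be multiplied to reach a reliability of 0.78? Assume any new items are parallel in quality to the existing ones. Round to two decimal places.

Rearranging the Spearman-Brown formula for n,
n = r_target (1 − r_old) / [ r_old (1 − r_target) ]
n = [0.78 × 0.40] / [0.60 × 0.22]
n = 0.3120 / 0.1320 ≈ 2.3636

2.36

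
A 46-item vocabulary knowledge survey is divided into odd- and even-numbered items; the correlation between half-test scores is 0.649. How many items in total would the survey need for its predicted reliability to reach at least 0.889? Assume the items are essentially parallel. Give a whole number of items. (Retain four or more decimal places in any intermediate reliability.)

Corrected full-test reliability: r_full = 2 × 0.649 / (1 + 0.649) ≈ 0.7871
n = r_tgt(1 − r_full) / [r_full(1 − r_tgt)] = 0.889 × 0.2129 / (0.7871 × 0.111) ≈ 2.1663
Items = 2.1663 × 46 ≈ 99.65 → 100

100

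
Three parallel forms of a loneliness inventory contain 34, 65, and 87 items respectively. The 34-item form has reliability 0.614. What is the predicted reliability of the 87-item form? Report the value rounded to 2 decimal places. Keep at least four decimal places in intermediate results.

Only the ratio of lengths matters: n = 87/34 = 2.5588
r_{87} = n·r / (1 + (n − 1)·r) = 1.5711 / 1.9571 ≈ 0.8028

0.80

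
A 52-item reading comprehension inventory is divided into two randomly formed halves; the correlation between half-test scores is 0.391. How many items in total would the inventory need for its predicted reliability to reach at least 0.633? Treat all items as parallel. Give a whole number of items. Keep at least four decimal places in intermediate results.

r_full = 2(0.391)/(1 + 0.391) = 0.5622
n = r_tgt(1 − r_full) / [r_full(1 − r_tgt)] = 0.633 × 0.4378 / (0.5622 × 0.367) ≈ 1.3431
Required items = 1.3431 × 52 = 69.84, so 70 items.

70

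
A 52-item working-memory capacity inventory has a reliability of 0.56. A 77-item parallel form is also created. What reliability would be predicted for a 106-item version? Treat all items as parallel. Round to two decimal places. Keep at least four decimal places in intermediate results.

0.72

Only the ratio of lengths matters: n = 106/52 = 2.0385
r_{106} = n·r / (1 + (n − 1)·r) = 1.1416 / 1.5816 ≈ 0.7218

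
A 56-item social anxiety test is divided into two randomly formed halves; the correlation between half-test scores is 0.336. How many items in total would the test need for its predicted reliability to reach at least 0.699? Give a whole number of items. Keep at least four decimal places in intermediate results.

r_full = 2(0.336)/(1 + 0.336) = 0.5030
n = r_tgt(1 − r_full) / [r_full(1 − r_tgt)] = 0.699 × 0.4970 / (0.5030 × 0.301) ≈ 2.2946
Items = 2.2946 × 56 ≈ 128.50 → 129

129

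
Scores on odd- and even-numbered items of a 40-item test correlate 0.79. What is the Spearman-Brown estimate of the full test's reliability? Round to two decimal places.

Each half is half the length of the full test, so the full test is n = 2 times a half.
r_full = 2(0.79) / (1 + 0.79)
r_full = 1.5800 / 1.7900 ≈ 0.8827

0.88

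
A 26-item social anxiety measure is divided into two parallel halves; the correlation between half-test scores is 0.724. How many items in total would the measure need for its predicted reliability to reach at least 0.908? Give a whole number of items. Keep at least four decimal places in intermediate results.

Corrected full-test reliability: r_full = 2 × 0.724 / (1 + 0.724) ≈ 0.8399
Solve Spearman-Brown for n: n = 0.908(1 − 0.8399) / [0.8399(1 − 0.908)] = 1.8813
Required items = 1.8813 × 26 = 48.91, so 49 items.

49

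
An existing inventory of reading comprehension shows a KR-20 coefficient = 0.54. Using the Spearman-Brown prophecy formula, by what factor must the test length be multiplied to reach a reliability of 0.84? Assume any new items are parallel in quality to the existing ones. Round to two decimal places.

4.47

Spearman-Brown solved for the length factor n:
n = r*(1 − r) / [ r (1 − r*) ]
n = [0.84 × 0.46] / [0.54 × 0.16]
  = 0.3864 / 0.0864 = 4.4722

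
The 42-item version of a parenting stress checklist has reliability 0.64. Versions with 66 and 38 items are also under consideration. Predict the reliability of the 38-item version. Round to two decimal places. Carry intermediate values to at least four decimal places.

Only the ratio of lengths matters: n = 38/42 = 0.9048
r_{38} = n·r / (1 + (n − 1)·r) = 0.5791 / 0.9391 ≈ 0.6167

0.62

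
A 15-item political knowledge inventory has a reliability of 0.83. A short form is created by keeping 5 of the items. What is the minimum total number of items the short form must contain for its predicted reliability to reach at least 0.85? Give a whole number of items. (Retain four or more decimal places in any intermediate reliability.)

First, r for the 5-item form: n = 5/15 = 0.3333, so r_5 = 0.3333·0.83/(1 + (0.3333 − 1)·0.83) = 0.6194
Then solve for n' with r_old = 0.6194, r_target = 0.85: n' = 0.85(1 − 0.6194)/[0.6194(1 − 0.85)] = 3.4820
Items = 3.4820 × 5 ≈ 17.41 → 18

18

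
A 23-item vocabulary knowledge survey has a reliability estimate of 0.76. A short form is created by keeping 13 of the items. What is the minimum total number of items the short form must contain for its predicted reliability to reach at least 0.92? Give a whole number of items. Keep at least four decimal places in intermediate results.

84

Short-form reliability: n = 13/23 = 0.5652; r_13 = n·r/(1+(n−1)r) ≈ 0.6416
Length factor from the short form to reach 0.92: n' = 0.92(1 − 0.6416) / [0.6416(1 − 0.92)] ≈ 6.4239
Total items = 6.4239 × 13 = 83.51, rounded up to 84.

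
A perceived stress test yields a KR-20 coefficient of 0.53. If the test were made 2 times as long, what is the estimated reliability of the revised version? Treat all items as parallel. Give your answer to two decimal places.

0.69

r_new = 2·0.53 / [1 + (2 − 1)·0.53]
     = 1.0600 / 1.5300 = 0.6928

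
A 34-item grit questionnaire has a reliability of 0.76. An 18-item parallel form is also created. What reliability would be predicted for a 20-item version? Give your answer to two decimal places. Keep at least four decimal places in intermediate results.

Only the ratio of lengths matters: n = 20/34 = 0.5882
r_{20} = n·r / (1 + (n − 1)·r) = 0.4470 / 0.6870 ≈ 0.6507

0.65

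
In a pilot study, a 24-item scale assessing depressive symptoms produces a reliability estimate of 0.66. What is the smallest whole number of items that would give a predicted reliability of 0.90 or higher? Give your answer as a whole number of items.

112

Spearman-Brown solved for the length factor n:
n = r_target (1 − r_old) / [ r_old (1 − r_target) ]
n = 0.90 × (1 − 0.66) / [ 0.66 × (1 − 0.90) ]
  = 0.3060 / 0.0660 = 4.6364
Items needed = n × 24 = 4.6364 × 24 ≈ 111.27 → round up to 112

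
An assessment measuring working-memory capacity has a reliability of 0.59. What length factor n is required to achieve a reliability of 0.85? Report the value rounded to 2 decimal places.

3.94

Spearman-Brown solved for the length factor n:
n = r_target (1 − r_old) / [ r_old (1 − r_target) ]
n = 0.85 × (1 − 0.59) / [ 0.59 × (1 − 0.85) ]
n = 0.3485 / 0.0885 ≈ 3.9379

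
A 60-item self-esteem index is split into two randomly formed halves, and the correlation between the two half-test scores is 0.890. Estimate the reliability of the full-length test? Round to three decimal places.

0.942

Each half is half the length of the full test, so the full test is n = 2 times a half.
r_full = 2r_hh / (1 + r_hh) = 2 × 0.890 / (1 + 0.890)
       = 1.7800 / 1.8900 = 0.9418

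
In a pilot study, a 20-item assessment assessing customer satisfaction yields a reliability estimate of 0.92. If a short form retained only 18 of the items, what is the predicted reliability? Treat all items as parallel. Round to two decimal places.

n = 18/20 = 0.9
r_new = (0.9 × 0.92) / (1 + (0.9 − 1) × 0.92)
r_new = 0.8280 / 0.9080 ≈ 0.9119

0.91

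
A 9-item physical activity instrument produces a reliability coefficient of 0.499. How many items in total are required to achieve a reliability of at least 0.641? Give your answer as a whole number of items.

17

n = 0.641(1 − 0.499) / [0.499(1 − 0.641)]
n = 0.321141 / 0.179141 ≈ 1.7927
So the test needs 1.7927 × 9 ≈ 16.13 items; rounding up, 17.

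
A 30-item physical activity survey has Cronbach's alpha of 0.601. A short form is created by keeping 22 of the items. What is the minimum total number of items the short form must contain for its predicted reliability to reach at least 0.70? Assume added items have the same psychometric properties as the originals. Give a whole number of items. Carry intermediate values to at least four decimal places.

47

Short-form reliability: n = 22/30 = 0.7333; r_22 = n·r/(1+(n−1)r) ≈ 0.5248
Then solve for n' with r_old = 0.5248, r_target = 0.70: n' = 0.70(1 − 0.5248)/[0.5248(1 − 0.70)] = 2.1128
Total items = 2.1128 × 22 = 46.48, rounded up to 47.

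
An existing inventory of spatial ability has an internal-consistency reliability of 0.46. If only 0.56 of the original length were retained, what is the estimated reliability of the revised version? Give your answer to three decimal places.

0.323

Apply the Spearman-Brown prophecy formula, r' = nr / [1 + (n − 1)r]:
r_new = (0.56 × 0.46) / (1 + (0.56 − 1) × 0.46)
     = 0.2576 / 0.7976 = 0.3230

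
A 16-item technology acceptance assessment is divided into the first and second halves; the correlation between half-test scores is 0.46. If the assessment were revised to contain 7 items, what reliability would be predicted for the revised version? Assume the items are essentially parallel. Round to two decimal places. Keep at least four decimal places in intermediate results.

0.43

Spearman-Brown correction (n = 2): r_full = 2·0.46/(1 + 0.46) = 0.6301
Then adjust to 7 items: n = 7/16 = 0.4375
r_new = n·r_full / (1 + (n − 1)·r_full) = 0.2757 / 0.6456 ≈ 0.4270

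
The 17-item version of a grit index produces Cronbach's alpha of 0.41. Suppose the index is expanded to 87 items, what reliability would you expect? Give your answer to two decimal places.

Length ratio n = 87/17 = 5.1176
By Spearman-Brown, r_new = n r / (1 + (n − 1) r).
r_new = (5.1176 × 0.41) / (1 + (5.1176 − 1) × 0.41)
r_new = 2.0982 / 2.6882 ≈ 0.7805

0.78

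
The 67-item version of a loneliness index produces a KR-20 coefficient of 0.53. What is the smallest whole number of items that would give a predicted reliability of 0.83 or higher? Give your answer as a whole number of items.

n = 0.83(1 − 0.53) / [0.53(1 − 0.83)]
n = 0.3901 / 0.0901 ≈ 4.3296
4.3296 × 67 = 290.08 → 291 items

291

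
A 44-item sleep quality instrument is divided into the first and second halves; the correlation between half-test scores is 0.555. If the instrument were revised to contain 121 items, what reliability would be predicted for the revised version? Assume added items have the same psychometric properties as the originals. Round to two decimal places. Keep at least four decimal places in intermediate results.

0.87

Spearman-Brown correction (n = 2): r_full = 2·0.555/(1 + 0.555) = 0.7138
Then adjust to 121 items: n = 121/44 = 2.7500
r_new = n·r_full / (1 + (n − 1)·r_full) = 1.9629 / 2.2492 ≈ 0.8727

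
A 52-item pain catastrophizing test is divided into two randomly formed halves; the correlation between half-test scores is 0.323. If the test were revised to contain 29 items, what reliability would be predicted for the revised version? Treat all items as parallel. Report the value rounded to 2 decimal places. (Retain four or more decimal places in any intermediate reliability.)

0.35

First correct the split-half correlation to full-test reliability: r_full = 2 × 0.323 / (1 + 0.323) ≈ 0.4883
Length factor from 52 to 29 items: n = 29/52 = 0.5577
r_new = n·r_full / (1 + (n − 1)·r_full) = 0.2723 / 0.7840 ≈ 0.3473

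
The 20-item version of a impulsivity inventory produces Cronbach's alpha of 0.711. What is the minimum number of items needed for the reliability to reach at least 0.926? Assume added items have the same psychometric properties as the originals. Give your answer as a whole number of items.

102

n = [0.926 × 0.289] / [0.711 × 0.074]
n = 0.267614 / 0.052614 ≈ 5.0864
5.0864 × 20 = 101.73 → 102 items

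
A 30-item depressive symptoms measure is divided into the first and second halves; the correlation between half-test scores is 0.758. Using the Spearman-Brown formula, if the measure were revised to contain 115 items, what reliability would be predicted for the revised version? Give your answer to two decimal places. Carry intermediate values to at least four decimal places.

0.96

Full-test reliability from the split-half r: r_full = 2(0.758)/(1 + 0.758) = 0.8623
Then adjust to 115 items: n = 115/30 = 3.8333
r_new = n·r_full / (1 + (n − 1)·r_full) = 3.3055 / 3.4432 ≈ 0.9600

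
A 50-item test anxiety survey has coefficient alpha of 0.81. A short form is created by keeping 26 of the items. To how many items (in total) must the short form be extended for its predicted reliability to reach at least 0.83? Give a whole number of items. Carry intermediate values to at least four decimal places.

58

Short-form reliability: n = 26/50 = 0.5200; r_26 = n·r/(1+(n−1)r) ≈ 0.6891
Then solve for n' with r_old = 0.6891, r_target = 0.83: n' = 0.83(1 − 0.6891)/[0.6891(1 − 0.83)] = 2.2028
Total items = 2.2028 × 26 = 57.27, rounded up to 58.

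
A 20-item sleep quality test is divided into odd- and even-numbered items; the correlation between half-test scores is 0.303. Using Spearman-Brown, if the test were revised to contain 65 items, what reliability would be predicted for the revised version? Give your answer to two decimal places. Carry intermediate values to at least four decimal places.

First correct the split-half correlation to full-test reliability: r_full = 2 × 0.303 / (1 + 0.303) ≈ 0.4651
Then adjust to 65 items: n = 65/20 = 3.2500
r_new = n·r_full / (1 + (n − 1)·r_full) = 1.5116 / 2.0465 ≈ 0.7386

0.74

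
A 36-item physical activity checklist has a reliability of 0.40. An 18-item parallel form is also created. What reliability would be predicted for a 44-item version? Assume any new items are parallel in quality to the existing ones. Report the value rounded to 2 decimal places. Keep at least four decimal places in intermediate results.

0.45

The 18-item form is not needed; work directly from the 36-item form with n = 44/36 = 1.2222.
r_{44} = n·r / (1 + (n − 1)·r) = 0.4889 / 1.0889 ≈ 0.4490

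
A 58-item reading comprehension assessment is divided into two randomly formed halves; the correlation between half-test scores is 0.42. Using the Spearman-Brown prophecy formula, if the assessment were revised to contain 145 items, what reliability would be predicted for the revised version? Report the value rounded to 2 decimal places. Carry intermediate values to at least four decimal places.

Spearman-Brown correction (n = 2): r_full = 2·0.42/(1 + 0.42) = 0.5915
Then adjust to 145 items: n = 145/58 = 2.5000
r_new = n·r_full / (1 + (n − 1)·r_full) = 1.4788 / 1.8873 ≈ 0.7836

0.78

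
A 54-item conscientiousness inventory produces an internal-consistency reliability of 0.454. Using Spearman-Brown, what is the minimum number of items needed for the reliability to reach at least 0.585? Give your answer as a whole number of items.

Invert Spearman-Brown to solve for n:
n = r_target (1 − r_old) / [ r_old (1 − r_target) ]
n = [0.585 × 0.546] / [0.454 × 0.415]
  = 0.319410 / 0.188410 = 1.6953
1.6953 × 54 = 91.55 → 92 items

92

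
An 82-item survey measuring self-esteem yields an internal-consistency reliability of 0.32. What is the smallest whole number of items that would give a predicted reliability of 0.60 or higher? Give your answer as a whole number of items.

Invert Spearman-Brown to solve for n:
n = r*(1 − r) / [ r (1 − r*) ]
n = 0.60(1 − 0.32) / [0.32(1 − 0.60)]
n = 0.4080 / 0.1280 ≈ 3.1875
3.1875 × 82 = 261.38 → 262 items

262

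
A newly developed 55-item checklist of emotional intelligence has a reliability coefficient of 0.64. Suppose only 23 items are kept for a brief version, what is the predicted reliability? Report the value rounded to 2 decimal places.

0.43

Length ratio n = 23/55 = 0.4182
r_new = 0.4182·0.64 / [1 + (0.4182 − 1)·0.64]
r_new = 0.2676 / 0.6276 ≈ 0.4264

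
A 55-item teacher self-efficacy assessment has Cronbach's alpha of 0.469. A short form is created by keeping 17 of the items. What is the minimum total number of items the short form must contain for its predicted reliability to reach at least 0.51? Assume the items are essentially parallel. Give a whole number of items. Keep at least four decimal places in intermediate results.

First, r for the 17-item form: n = 17/55 = 0.3091, so r_17 = 0.3091·0.469/(1 + (0.3091 − 1)·0.469) = 0.2145
Then solve for n' with r_old = 0.2145, r_target = 0.51: n' = 0.51(1 − 0.2145)/[0.2145(1 − 0.51)] = 3.8115
Total items = 3.8115 × 17 = 64.80, rounded up to 65.

65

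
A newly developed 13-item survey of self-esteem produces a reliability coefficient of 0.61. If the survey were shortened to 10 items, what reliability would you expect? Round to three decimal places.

n = 10/13 = 0.7692
Spearman-Brown: r_new = n·r / (1 + (n − 1)·r)
r_new = 0.7692·0.61 / [1 + (0.7692 − 1)·0.61]
r_new = 0.4692 / 0.8592 ≈ 0.5461

0.546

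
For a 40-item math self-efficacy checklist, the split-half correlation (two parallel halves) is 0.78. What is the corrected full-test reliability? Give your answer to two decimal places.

0.88

Each half is half the length of the full test, so the full test is n = 2 times a half.
r_full = 2r_hh / (1 + r_hh) = 2 × 0.78 / (1 + 0.78)
       = 1.5600 / 1.7800 = 0.8764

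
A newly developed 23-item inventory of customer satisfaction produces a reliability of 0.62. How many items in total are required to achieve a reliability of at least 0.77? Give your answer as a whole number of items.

Rearranging the Spearman-Brown formula for n,
n = r*(1 − r) / [ r (1 − r*) ]
n = 0.77(1 − 0.62) / [0.62(1 − 0.77)]
n = 0.2926 / 0.1426 ≈ 2.0519
So the test needs 2.0519 × 23 ≈ 47.19 items; rounding up, 48.

48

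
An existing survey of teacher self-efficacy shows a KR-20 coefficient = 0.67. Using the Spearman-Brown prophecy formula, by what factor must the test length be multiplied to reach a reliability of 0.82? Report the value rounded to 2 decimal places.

Spearman-Brown solved for the length factor n:
n = r*(1 − r) / [ r (1 − r*) ]
n = 0.82 × (1 − 0.67) / [ 0.67 × (1 − 0.82) ]
  = 0.2706 / 0.1206 = 2.2438

2.24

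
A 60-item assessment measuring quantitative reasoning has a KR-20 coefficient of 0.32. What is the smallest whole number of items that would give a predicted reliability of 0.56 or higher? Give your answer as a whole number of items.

163

Spearman-Brown solved for the length factor n:
n = r_target (1 − r_old) / [ r_old (1 − r_target) ]
n = 0.56(1 − 0.32) / [0.32(1 − 0.56)]
n = 0.3808 / 0.1408 ≈ 2.7045
So the test needs 2.7045 × 60 ≈ 162.27 items; rounding up, 163.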